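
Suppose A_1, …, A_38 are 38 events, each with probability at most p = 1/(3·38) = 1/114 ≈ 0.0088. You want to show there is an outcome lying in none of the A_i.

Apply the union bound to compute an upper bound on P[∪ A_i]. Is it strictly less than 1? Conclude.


Union bound: P[∪_{i=1}^{38} A_i] ≤ Σ_i P[A_i] ≤ 38·p = 38·(1/114) = 1/3.
Numerically: 1/3 ≈ 0.3333.
Is 1/3 < 1? YES.
Since P[∪ A_i] ≤ 1/3 < 1, the complement has P[∩ A_i^c] ≥ 1 − 1/3 = 2/3 > 0, so some outcome avoids every A_i.

38·p = 1/3 ≈ 0.3333; existence CERTIFIED by the union bound.


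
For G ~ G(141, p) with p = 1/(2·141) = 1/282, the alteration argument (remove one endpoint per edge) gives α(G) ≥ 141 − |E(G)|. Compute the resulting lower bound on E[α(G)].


E[|E(G)|] = C(141, 2)·p = 9870 · (1/282) = 35.
E[α(G)] ≥ n − E[|E(G)|] = 141 − 35 = 106.
Numerically: ≈ 106.0000.
(This is only a lower bound; the true E[α(G)] may be larger.)

E[α(G)] ≥ 106 ≈ 106.0000.


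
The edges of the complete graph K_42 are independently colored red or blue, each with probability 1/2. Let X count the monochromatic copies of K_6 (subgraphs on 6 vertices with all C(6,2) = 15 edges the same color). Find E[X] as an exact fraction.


Let X = Σ_S X_S over the C(42, 6) = 5245786 subsets S of size 6, where X_S = 1 if the K_6 on S is monochromatic.
For a fixed S, the K_6 on S has C(6, 2) = 15 edges. P[all 15 edges red] = (1/2)^15, and likewise for blue, so P[monochromatic] = 2·(1/2)^15 = 2^{1 − 15} = 1/16384.
By linearity: E[X] = C(42, 6) · 2^{1 − 15} = 5245786 · 1/16384 = 2622893/8192.
Numerically: E[X] ≈ 320.177.

E[X] = C(42,6)·2^(1−C(6,2)) = 2622893/8192 ≈ 320.177.


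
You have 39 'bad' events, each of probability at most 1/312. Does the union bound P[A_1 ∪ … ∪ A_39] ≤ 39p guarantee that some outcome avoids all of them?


Union bound: P[∪_{i=1}^{39} A_i] ≤ Σ_i P[A_i] ≤ 39·p = 39·(1/312) = 1/8.
Numerically: 1/8 ≈ 0.1250.
Is 1/8 < 1? YES.
Since P[∪ A_i] ≤ 1/8 < 1, the complement has P[∩ A_i^c] ≥ 1 − 1/8 = 7/8 > 0, so some outcome avoids every A_i.

39·p = 1/8 ≈ 0.1250; existence CERTIFIED by the union bound.


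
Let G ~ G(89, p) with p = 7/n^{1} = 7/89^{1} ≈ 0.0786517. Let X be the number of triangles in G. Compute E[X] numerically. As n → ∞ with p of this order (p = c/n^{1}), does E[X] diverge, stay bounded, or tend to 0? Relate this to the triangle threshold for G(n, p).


Number of potential triangles: C(89, 3) = 113564.
Each occurs with probability p³ ≈ (0.0786517)³ ≈ 4.86546217e-04.
By linearity: E[X] = C(89, 3)·p³ ≈ 113564 · 4.86546217e-04 ≈ 55.254135.
Here α = 1, so p = 7/n is exactly at the triangle threshold p ~ 1/n. Asymptotically E[X] → c³/6 = 7³/6 = 343/6 ≈ 57.166667, a bounded constant. In this regime the triangle count is asymptotically Poisson(c³/6).

E[X] ≈ 55.254135; in regime p = Θ(1/n^{1}) E[X] stays bounded (at the triangle threshold p ~ 1/n).


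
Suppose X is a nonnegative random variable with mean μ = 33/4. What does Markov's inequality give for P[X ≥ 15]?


μ = E[X] = 33/4, a = 15.
Markov: P[X ≥ 15] ≤ μ/a = (33/4)/15 = 11/20.
Numerically: ≈ 0.5500.
(Since a = 15 > μ = 8.2500, the bound 11/20 is < 1 and informative.)

P[X ≥ 15] ≤ 11/20 ≈ 0.5500.


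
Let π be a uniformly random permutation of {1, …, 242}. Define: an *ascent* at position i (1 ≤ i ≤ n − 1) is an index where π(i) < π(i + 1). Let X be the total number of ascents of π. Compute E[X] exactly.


Write X = Σ X_I over i = 1, …, 241, with X_I the indicator of one ascent.
There are 241 indicators.
For each fixed i, the pair (π(i), π(i+1)) is a uniformly random ordered pair of distinct values from {1, …, 242}; by symmetry P[π(i) < π(i+1)] = 1/2.
By linearity: E[X] = 241 · (1/2) = (242 − 1) · (1/2) = 241/2 ≈ 120.500000.

E[X] = 241/2 = 120.500000.


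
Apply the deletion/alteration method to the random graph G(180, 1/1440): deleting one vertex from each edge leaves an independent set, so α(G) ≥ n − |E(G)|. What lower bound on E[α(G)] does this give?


E[|E(G)|] = C(180, 2)·p = 16110 · (1/1440) = 179/16.
E[α(G)] ≥ n − E[|E(G)|] = 180 − 179/16 = 2701/16.
Numerically: ≈ 168.812500.
(This is only a lower bound; the true E[α(G)] may be larger.)

E[α(G)] ≥ 2701/16 ≈ 168.812500.


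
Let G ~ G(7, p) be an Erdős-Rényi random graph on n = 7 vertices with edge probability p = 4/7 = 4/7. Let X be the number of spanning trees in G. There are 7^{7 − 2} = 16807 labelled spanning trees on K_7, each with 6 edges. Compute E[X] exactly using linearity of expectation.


K_7 has 7^{7 − 2} = 16807 labelled spanning trees.
For each such spanning tree H, let X_H = 1 if all 6 edges of H are present in G. Then P[X_H = 1] = p^{6} = (4/7)^{6} = 4096/117649.
By linearity: E[X] = Σ_H E[X_H] = 16807 · p^{6} = 16807 · 4096/117649 = 4096/7.
Numerically: E[X] ≈ 585.

E[X] = 16807 · (4/7)^{6} = 4096/7 ≈ 585.


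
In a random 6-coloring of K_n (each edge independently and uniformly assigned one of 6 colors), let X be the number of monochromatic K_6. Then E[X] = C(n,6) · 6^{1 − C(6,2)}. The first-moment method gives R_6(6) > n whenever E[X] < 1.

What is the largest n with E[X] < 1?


We need C(n, 6) · 6^{1 − 15} < 1, i.e. C(n, 6) < 6^{15 − 1} = 78364164096.
Check values of n near the boundary:
  n = 194: C(194, 6) = 68482017072; 68482017072 < 78364164096? YES
  n = 195: C(195, 6) = 70656049360; 70656049360 < 78364164096? YES
  n = 196: C(196, 6) = 72887293024; 72887293024 < 78364164096? YES
  n = 197: C(197, 6) = 75176946208; 75176946208 < 78364164096? YES
  n = 198: C(198, 6) = 77526225777; 77526225777 < 78364164096? YES
  n = 199: C(199, 6) = 79936367511; 79936367511 < 78364164096? NO
The largest n with C(n, 6) < 78364164096 is n = 198 (where E[X] = 25842075259/26121388032 ≈ 0.989307). Hence R_6(6) > 198, i.e. R_6(6) ≥ 199.

Largest n = 198; hence R_6(6) > 198.


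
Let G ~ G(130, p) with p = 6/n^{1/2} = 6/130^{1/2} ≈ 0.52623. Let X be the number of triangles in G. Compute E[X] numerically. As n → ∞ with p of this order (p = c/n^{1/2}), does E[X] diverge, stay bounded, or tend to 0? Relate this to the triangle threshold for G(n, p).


Number of potential triangles: C(130, 3) = 357760.
Each occurs with probability p³ ≈ (0.52623)³ ≈ 1.4572656e-01.
By linearity: E[X] = C(130, 3)·p³ ≈ 357760 · 1.4572656e-01 ≈ 52135.13525.
Since α = 1/2 < 1, p = c/n^{1/2} ≫ 1/n is above the triangle threshold p ~ 1/n. Asymptotically E[X] ~ (c³/6)·n^{3(1−α)} = (6³/6)·n^{1.5} → ∞; triangles are abundant w.h.p.

E[X] ≈ 52135.13525; in regime p = Θ(1/n^{1/2}) E[X] diverges (above the triangle threshold p ~ 1/n).


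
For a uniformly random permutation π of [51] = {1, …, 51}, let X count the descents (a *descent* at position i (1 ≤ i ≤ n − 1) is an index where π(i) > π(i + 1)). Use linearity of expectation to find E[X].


Write X = Σ X_I over i = 1, …, 50, with X_I the indicator of one descent.
There are 50 indicators.
For each fixed i, the pair (π(i), π(i+1)) is a uniformly random ordered pair of distinct values from {1, …, 51}; by symmetry P[π(i) > π(i+1)] = 1/2.
By linearity: E[X] = 50 · (1/2) = (51 − 1) · (1/2) = 25 ≈ 25.000000.

E[X] = 25 = 25.000000.


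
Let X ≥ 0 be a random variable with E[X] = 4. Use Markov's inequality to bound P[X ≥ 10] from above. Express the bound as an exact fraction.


μ = E[X] = 4, a = 10.
Markov: P[X ≥ 10] ≤ μ/a = (4)/10 = 2/5.
Numerically: ≈ 0.400000.
(Since a = 10 > μ = 4.000000, the bound 2/5 is < 1 and informative.)

P[X ≥ 10] ≤ 2/5 ≈ 0.400000.


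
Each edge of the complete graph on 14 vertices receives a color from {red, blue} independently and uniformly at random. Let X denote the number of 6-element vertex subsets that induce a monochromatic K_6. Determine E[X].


Let X = Σ_S X_S over the C(14, 6) = 3003 subsets S of size 6, where X_S = 1 if the K_6 on S is monochromatic.
For a fixed S, the K_6 on S has C(6, 2) = 15 edges. P[all 15 edges red] = (1/2)^15, and likewise for blue, so P[monochromatic] = 2·(1/2)^15 = 2^{1 − 15} = 1/16384.
By linearity: E[X] = C(14, 6) · 2^{1 − 15} = 3003 · 1/16384 = 3003/16384.
Numerically: E[X] ≈ 0.1833.

E[X] = C(14,6)·2^(1−C(6,2)) = 3003/16384 ≈ 0.1833.


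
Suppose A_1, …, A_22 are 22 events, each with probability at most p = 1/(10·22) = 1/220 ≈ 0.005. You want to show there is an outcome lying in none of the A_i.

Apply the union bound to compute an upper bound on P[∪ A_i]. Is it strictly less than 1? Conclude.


Union bound: P[∪_{i=1}^{22} A_i] ≤ Σ_i P[A_i] ≤ 22·p = 22·(1/220) = 1/10.
Numerically: 1/10 ≈ 0.100.
Is 1/10 < 1? YES.
Since P[∪ A_i] ≤ 1/10 < 1, the complement has P[∩ A_i^c] ≥ 1 − 1/10 = 9/10 > 0, so some outcome avoids every A_i.

22·p = 1/10 ≈ 0.100; existence CERTIFIED by the union bound.


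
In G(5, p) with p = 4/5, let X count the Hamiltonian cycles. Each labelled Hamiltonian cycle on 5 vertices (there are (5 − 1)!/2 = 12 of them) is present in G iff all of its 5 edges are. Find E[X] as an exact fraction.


K_5 has (5 − 1)!/2 = 12 labelled Hamiltonian cycles.
For each such Hamiltonian cycle H, let X_H = 1 if all 5 edges of H are present in G. Then P[X_H = 1] = p^{5} = (4/5)^{5} = 1024/3125.
By linearity of expectation: E[X] = Σ_H E[X_H] = 12 · p^{5} = 12 · 1024/3125 = 12288/3125.
Numerically: E[X] ≈ 3.93216.

E[X] = 12 · (4/5)^{5} = 12288/3125 ≈ 3.93216.


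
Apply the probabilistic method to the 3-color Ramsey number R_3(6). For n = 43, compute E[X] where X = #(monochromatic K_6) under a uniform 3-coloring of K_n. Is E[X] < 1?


E[X] = C(43, 6) · 3^{1 − 15} = 6096454 · 3^{−14} = 6096454/4782969.
As a reduced fraction: E[X] = 6096454/4782969 ≈ 1.2746.
Is E[X] < 1? NO.
Since E[X] ≥ 1, the first-moment bound is inconclusive at n = 43; it does NOT by itself certify R_3(6) > 43.

E[X] = 6096454/4782969 ≈ 1.2746; E[X] ≥ 1; first-moment method inconclusive here.


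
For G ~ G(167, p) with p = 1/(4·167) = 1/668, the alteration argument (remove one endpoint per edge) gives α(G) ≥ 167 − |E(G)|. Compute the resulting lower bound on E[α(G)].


E[|E(G)|] = C(167, 2)·p = 13861 · (1/668) = 83/4.
E[α(G)] ≥ n − E[|E(G)|] = 167 − 83/4 = 585/4.
Numerically: ≈ 146.250.
(This is only a lower bound; the true E[α(G)] may be larger.)

E[α(G)] ≥ 585/4 ≈ 146.250.


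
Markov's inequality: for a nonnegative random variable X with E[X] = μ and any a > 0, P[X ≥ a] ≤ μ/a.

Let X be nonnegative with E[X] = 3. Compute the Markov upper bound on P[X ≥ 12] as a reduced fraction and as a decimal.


μ = E[X] = 3, a = 12.
Markov: P[X ≥ 12] ≤ μ/a = (3)/12 = 1/4.
Numerically: ≈ 0.25000.
(Since a = 12 > μ = 3.00000, the bound 1/4 is < 1 and informative.)

P[X ≥ 12] ≤ 1/4 ≈ 0.25000.


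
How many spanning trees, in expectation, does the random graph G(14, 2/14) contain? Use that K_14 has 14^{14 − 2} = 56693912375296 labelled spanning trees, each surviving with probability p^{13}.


K_14 has 14^{14 − 2} = 56693912375296 labelled spanning trees.
For each such spanning tree H, let X_H = 1 if all 13 edges of H are present in G. Then P[X_H = 1] = p^{13} = (1/7)^{13} = 1/96889010407.
Summing the indicators: E[X] = Σ_H E[X_H] = 56693912375296 · p^{13} = 56693912375296 · 1/96889010407 = 4096/7.
Numerically: E[X] ≈ 585.

E[X] = 56693912375296 · (1/7)^{13} = 4096/7 ≈ 585.


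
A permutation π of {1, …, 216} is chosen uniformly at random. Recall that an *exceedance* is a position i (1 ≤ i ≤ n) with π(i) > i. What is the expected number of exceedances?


Write X = Σ_{i=1}^{216} X_i, where X_i = 1_{π(i) > i}.
For each fixed i, π(i) is uniform over {1, …, 216} (marginal of a uniform permutation), so P[π(i) > i] = (n − i)/n. Summing: Σ_{i=1}^{216} (n − i)/n = (0 + 1 + … + 215)/216 = 216(216 − 1)/(2·216) = (216 − 1)/2.
Hence E[X] = Σ_{i=1}^{216} (216 − i)/216 = 215/2 ≈ 107.500.

E[X] = 215/2 = 107.500.


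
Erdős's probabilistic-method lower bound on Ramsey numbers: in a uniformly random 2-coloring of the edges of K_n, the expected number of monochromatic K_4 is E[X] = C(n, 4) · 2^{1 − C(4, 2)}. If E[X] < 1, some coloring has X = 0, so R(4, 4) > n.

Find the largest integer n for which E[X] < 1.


We need C(n, 4) · 2^{1 − 6} < 1, i.e. C(n, 4) < 2^{6 − 1} = 32.
Check values of n near the boundary:
  n = 4: C(4, 4) = 1; 1 < 32? YES
  n = 5: C(5, 4) = 5; 5 < 32? YES
  n = 6: C(6, 4) = 15; 15 < 32? YES
  n = 7: C(7, 4) = 35; 35 < 32? NO
The largest n with C(n, 4) < 32 is n = 6 (where E[X] = 15/32 ≈ 0.46875). Hence R(4, 4) > 6, i.e. R(4, 4) ≥ 7.

Largest n = 6; hence R(4, 4) > 6.


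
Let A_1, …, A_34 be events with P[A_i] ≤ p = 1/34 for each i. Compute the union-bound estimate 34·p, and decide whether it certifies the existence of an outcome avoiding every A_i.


Union bound: P[∪_{i=1}^{34} A_i] ≤ Σ_i P[A_i] ≤ 34·p = 34·(1/34) = 1.
Numerically: 1 ≈ 1.00000.
Is 1 < 1? NO.
Since the bound 1 is ≥ 1, the union bound is uninformative here; it does NOT by itself certify existence.

34·p = 1 ≈ 1.00000; existence NOT certified by the union bound.


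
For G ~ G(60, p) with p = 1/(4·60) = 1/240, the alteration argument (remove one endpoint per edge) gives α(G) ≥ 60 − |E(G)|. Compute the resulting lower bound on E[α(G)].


E[|E(G)|] = C(60, 2)·p = 1770 · (1/240) = 59/8.
E[α(G)] ≥ n − E[|E(G)|] = 60 − 59/8 = 421/8.
Numerically: ≈ 52.625000.
(This is only a lower bound; the true E[α(G)] may be larger.)

E[α(G)] ≥ 421/8 ≈ 52.625000.


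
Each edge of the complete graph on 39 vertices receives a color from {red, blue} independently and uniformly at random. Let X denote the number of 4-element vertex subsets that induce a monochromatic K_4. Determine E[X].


Let X = Σ_S X_S over the C(39, 4) = 82251 subsets S of size 4, where X_S = 1 if the K_4 on S is monochromatic.
For a fixed S, the K_4 on S has C(4, 2) = 6 edges. P[all 6 edges red] = (1/2)^6, and likewise for blue, so P[monochromatic] = 2·(1/2)^6 = 2^{1 − 6} = 1/32.
Summing: E[X] = C(39, 4) · 2^{1 − 6} = 82251 · 1/32 = 82251/32.
Numerically: E[X] ≈ 2570.34375.

E[X] = C(39,4)·2^(1−C(4,2)) = 82251/32 ≈ 2570.34375.


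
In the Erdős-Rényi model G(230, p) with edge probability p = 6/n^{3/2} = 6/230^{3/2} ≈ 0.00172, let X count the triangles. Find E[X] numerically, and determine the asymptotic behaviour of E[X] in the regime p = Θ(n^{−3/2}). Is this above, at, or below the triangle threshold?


Number of potential triangles: C(230, 3) = 2001460.
Each occurs with probability p³ ≈ (0.00172)³ ≈ 5.08954e-09.
By linearity: E[X] = C(230, 3)·p³ ≈ 2001460 · 5.08954e-09 ≈ 0.010.
Since α = 3/2 > 1, p = c/n^{3/2} = o(1/n) is below the triangle threshold p ~ 1/n. Asymptotically E[X] ~ (c³/6)·n^{3(1−α)} = (6³/6)·n^{-1.5} → 0, so by Markov's inequality G has no triangles w.h.p.

E[X] ≈ 0.010; in regime p = Θ(1/n^{3/2}) E[X] tends to 0 (below the triangle threshold p ~ 1/n).


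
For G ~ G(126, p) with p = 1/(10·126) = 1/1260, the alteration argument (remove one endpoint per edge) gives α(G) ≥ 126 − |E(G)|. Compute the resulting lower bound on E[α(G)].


E[|E(G)|] = C(126, 2)·p = 7875 · (1/1260) = 25/4.
E[α(G)] ≥ n − E[|E(G)|] = 126 − 25/4 = 479/4.
Numerically: ≈ 119.750000.
(This is only a lower bound; the true E[α(G)] may be larger.)

E[α(G)] ≥ 479/4 ≈ 119.750000.


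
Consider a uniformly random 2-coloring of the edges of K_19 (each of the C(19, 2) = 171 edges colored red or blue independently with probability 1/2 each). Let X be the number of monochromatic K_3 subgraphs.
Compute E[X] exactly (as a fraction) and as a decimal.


Let X = Σ_S X_S over the C(19, 3) = 969 subsets S of size 3, where X_S = 1 if the K_3 on S is monochromatic.
For a fixed S, the K_3 on S has C(3, 2) = 3 edges. P[all 3 edges red] = (1/2)^3, and likewise for blue, so P[monochromatic] = 2·(1/2)^3 = 2^{1 − 3} = 1/4.
By linearity: E[X] = C(19, 3) · 2^{1 − 3} = 969 · 1/4 = 969/4.
Numerically: E[X] ≈ 242.25000.

E[X] = C(19,3)·2^(1−C(3,2)) = 969/4 ≈ 242.25000.


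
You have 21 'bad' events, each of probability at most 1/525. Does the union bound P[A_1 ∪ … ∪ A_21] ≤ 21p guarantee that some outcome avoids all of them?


Union bound: P[∪_{i=1}^{21} A_i] ≤ Σ_i P[A_i] ≤ 21·p = 21·(1/525) = 1/25.
Numerically: 1/25 ≈ 0.0400000.
Is 1/25 < 1? YES.
Since P[∪ A_i] ≤ 1/25 < 1, the complement has P[∩ A_i^c] ≥ 1 − 1/25 = 24/25 > 0, so some outcome avoids every A_i.

21·p = 1/25 ≈ 0.0400000; existence CERTIFIED by the union bound.


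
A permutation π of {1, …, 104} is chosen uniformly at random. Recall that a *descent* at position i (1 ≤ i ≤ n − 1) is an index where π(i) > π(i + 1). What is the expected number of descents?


Write X = Σ X_I over i = 1, …, 103, with X_I the indicator of one descent.
There are 103 indicators.
For each fixed i, the pair (π(i), π(i+1)) is a uniformly random ordered pair of distinct values from {1, …, 104}; by symmetry P[π(i) > π(i+1)] = 1/2.
By linearity: E[X] = 103 · (1/2) = (104 − 1) · (1/2) = 103/2 ≈ 51.50000.

E[X] = 103/2 = 51.50000.


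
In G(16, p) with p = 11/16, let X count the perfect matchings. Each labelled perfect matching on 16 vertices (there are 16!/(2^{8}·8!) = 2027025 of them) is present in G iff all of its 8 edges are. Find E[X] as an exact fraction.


K_16 has 16!/(2^{8}·8!) = 2027025 labelled perfect matchings.
For each such perfect matching H, let X_H = 1 if all 8 edges of H are present in G. Then P[X_H = 1] = p^{8} = (11/16)^{8} = 214358881/4294967296.
By linearity: E[X] = Σ_H E[X_H] = 2027025 · p^{8} = 2027025 · 214358881/4294967296 = 434510810759025/4294967296.
Numerically: E[X] ≈ 1.012e+05.

E[X] = 2027025 · (11/16)^{8} = 434510810759025/4294967296 ≈ 1.012e+05.


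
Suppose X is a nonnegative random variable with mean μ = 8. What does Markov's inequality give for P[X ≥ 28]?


μ = E[X] = 8, a = 28.
Markov: P[X ≥ 28] ≤ μ/a = (8)/28 = 2/7.
Numerically: ≈ 0.285714.
(Since a = 28 > μ = 8.000000, the bound 2/7 is < 1 and informative.)

P[X ≥ 28] ≤ 2/7 ≈ 0.285714.


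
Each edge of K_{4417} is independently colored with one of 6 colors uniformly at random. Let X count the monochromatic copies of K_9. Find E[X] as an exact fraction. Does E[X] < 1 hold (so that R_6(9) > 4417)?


E[X] = C(4417, 9) · 6^{1 − 36} = 1749208766098544225331185560 · 6^{−35} = 1749208766098544225331185560/1719070799748422591028658176.
As a reduced fraction: E[X] = 218651095762318028166398195/214883849968552823878582272 ≈ 1.0175.
Is E[X] < 1? NO.
Since E[X] ≥ 1, the first-moment bound is inconclusive at n = 4417; it does NOT by itself certify R_6(9) > 4417.

E[X] = 218651095762318028166398195/214883849968552823878582272 ≈ 1.0175; E[X] ≥ 1; first-moment method inconclusive here.


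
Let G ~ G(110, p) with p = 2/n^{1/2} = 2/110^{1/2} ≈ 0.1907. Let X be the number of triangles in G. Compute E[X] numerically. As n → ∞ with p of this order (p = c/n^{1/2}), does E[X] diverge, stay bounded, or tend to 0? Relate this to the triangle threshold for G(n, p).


Number of potential triangles: C(110, 3) = 215820.
Each occurs with probability p³ ≈ (0.1907)³ ≈ 6.934273e-03.
By linearity: E[X] = C(110, 3)·p³ ≈ 215820 · 6.934273e-03 ≈ 1496.5549.
Since α = 1/2 < 1, p = c/n^{1/2} ≫ 1/n is above the triangle threshold p ~ 1/n. Asymptotically E[X] ~ (c³/6)·n^{3(1−α)} = (2³/6)·n^{1.5} → ∞; triangles are abundant w.h.p.

E[X] ≈ 1496.5549; in regime p = Θ(1/n^{1/2}) E[X] diverges (above the triangle threshold p ~ 1/n).


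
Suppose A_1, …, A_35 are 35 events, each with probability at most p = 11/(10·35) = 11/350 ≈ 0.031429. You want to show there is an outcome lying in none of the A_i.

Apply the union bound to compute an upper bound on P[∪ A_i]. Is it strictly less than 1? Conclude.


Union bound: P[∪_{i=1}^{35} A_i] ≤ Σ_i P[A_i] ≤ 35·p = 35·(11/350) = 11/10.
Numerically: 11/10 ≈ 1.100000.
Is 11/10 < 1? NO.
Since the bound 11/10 is ≥ 1, the union bound is uninformative here; it does NOT by itself certify existence.

35·p = 11/10 ≈ 1.100000; existence NOT certified by the union bound.


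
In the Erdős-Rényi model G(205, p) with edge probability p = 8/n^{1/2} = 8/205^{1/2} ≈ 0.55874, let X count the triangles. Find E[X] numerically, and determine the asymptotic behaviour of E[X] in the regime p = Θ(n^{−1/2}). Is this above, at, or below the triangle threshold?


Number of potential triangles: C(205, 3) = 1414910.
Each occurs with probability p³ ≈ (0.55874)³ ≈ 1.7443723e-01.
By linearity: E[X] = C(205, 3)·p³ ≈ 1414910 · 1.7443723e-01 ≈ 246812.97415.
Since α = 1/2 < 1, p = c/n^{1/2} ≫ 1/n is above the triangle threshold p ~ 1/n. Asymptotically E[X] ~ (c³/6)·n^{3(1−α)} = (8³/6)·n^{1.5} → ∞; triangles are abundant w.h.p.

E[X] ≈ 246812.97415; in regime p = Θ(1/n^{1/2}) E[X] diverges (above the triangle threshold p ~ 1/n).


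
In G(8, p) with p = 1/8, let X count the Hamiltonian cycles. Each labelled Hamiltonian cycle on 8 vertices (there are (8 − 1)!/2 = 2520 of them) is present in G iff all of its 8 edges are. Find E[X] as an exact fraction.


K_8 has (8 − 1)!/2 = 2520 labelled Hamiltonian cycles.
For each such Hamiltonian cycle H, let X_H = 1 if all 8 edges of H are present in G. Then P[X_H = 1] = p^{8} = (1/8)^{8} = 1/16777216.
Summing the indicators: E[X] = Σ_H E[X_H] = 2520 · p^{8} = 2520 · 1/16777216 = 315/2097152.
Numerically: E[X] ≈ 0.0001502.

E[X] = 2520 · (1/8)^{8} = 315/2097152 ≈ 0.0001502.


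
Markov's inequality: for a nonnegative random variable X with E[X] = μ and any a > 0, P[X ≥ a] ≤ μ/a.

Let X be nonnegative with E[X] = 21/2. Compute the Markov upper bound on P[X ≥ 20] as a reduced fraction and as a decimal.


μ = E[X] = 21/2, a = 20.
Markov: P[X ≥ 20] ≤ μ/a = (21/2)/20 = 21/40.
Numerically: ≈ 0.525.
(Since a = 20 > μ = 10.500, the bound 21/40 is < 1 and informative.)

P[X ≥ 20] ≤ 21/40 ≈ 0.525.


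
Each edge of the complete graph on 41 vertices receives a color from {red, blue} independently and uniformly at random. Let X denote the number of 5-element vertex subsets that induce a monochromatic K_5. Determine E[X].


Let X = Σ_S X_S over the C(41, 5) = 749398 subsets S of size 5, where X_S = 1 if the K_5 on S is monochromatic.
For a fixed S, the K_5 on S has C(5, 2) = 10 edges. P[all 10 edges red] = (1/2)^10, and likewise for blue, so P[monochromatic] = 2·(1/2)^10 = 2^{1 − 10} = 1/512.
By linearity of expectation: E[X] = C(41, 5) · 2^{1 − 10} = 749398 · 1/512 = 374699/256.
Numerically: E[X] ≈ 1463.668.

E[X] = C(41,5)·2^(1−C(5,2)) = 374699/256 ≈ 1463.668.


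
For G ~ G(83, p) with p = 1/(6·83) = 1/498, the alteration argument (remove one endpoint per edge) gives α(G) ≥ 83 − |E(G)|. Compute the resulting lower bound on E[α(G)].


E[|E(G)|] = C(83, 2)·p = 3403 · (1/498) = 41/6.
E[α(G)] ≥ n − E[|E(G)|] = 83 − 41/6 = 457/6.
Numerically: ≈ 76.166667.
(This is only a lower bound; the true E[α(G)] may be larger.)

E[α(G)] ≥ 457/6 ≈ 76.166667.


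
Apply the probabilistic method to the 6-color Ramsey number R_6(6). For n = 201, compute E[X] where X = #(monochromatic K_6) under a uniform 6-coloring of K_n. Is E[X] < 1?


E[X] = C(201, 6) · 6^{1 − 15} = 84944276340 · 6^{−14} = 84944276340/78364164096.
As a reduced fraction: E[X] = 7078689695/6530347008 ≈ 1.08397.
Is E[X] < 1? NO.
Since E[X] ≥ 1, the first-moment bound is inconclusive at n = 201; it does NOT by itself certify R_6(6) > 201.

E[X] = 7078689695/6530347008 ≈ 1.08397; E[X] ≥ 1; first-moment method inconclusive here.


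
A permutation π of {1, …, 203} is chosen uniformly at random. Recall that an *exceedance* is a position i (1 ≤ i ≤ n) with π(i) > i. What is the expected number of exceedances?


Write X = Σ_{i=1}^{203} X_i, where X_i = 1_{π(i) > i}.
For each fixed i, π(i) is uniform over {1, …, 203} (marginal of a uniform permutation), so P[π(i) > i] = (n − i)/n. Summing: Σ_{i=1}^{203} (n − i)/n = (0 + 1 + … + 202)/203 = 203(203 − 1)/(2·203) = (203 − 1)/2.
Hence E[X] = Σ_{i=1}^{203} (203 − i)/203 = 101 ≈ 101.0000.

E[X] = 101 = 101.0000.


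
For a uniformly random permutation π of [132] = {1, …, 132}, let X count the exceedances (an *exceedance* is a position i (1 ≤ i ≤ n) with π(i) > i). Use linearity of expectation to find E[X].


Write X = Σ_{i=1}^{132} X_i, where X_i = 1_{π(i) > i}.
For each fixed i, π(i) is uniform over {1, …, 132} (marginal of a uniform permutation), so P[π(i) > i] = (n − i)/n. Summing: Σ_{i=1}^{132} (n − i)/n = (0 + 1 + … + 131)/132 = 132(132 − 1)/(2·132) = (132 − 1)/2.
Hence E[X] = Σ_{i=1}^{132} (132 − i)/132 = 131/2 ≈ 65.50000.

E[X] = 131/2 = 65.50000.


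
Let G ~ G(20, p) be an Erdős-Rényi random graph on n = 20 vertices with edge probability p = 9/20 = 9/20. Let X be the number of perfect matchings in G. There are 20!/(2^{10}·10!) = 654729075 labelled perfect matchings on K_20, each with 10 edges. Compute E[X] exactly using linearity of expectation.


K_20 has 20!/(2^{10}·10!) = 654729075 labelled perfect matchings.
For each such perfect matching H, let X_H = 1 if all 10 edges of H are present in G. Then P[X_H = 1] = p^{10} = (9/20)^{10} = 3486784401/10240000000000.
Summing the indicators: E[X] = Σ_H E[X_H] = 654729075 · p^{10} = 654729075 · 3486784401/10240000000000 = 91315965023646363/409600000000.
Numerically: E[X] ≈ 2.23e+05.

E[X] = 654729075 · (9/20)^{10} = 91315965023646363/409600000000 ≈ 2.23e+05.


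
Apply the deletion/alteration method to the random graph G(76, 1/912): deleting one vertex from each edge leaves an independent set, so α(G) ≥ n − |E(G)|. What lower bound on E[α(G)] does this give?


E[|E(G)|] = C(76, 2)·p = 2850 · (1/912) = 25/8.
E[α(G)] ≥ n − E[|E(G)|] = 76 − 25/8 = 583/8.
Numerically: ≈ 72.875.
(This is only a lower bound; the true E[α(G)] may be larger.)

E[α(G)] ≥ 583/8 ≈ 72.875.


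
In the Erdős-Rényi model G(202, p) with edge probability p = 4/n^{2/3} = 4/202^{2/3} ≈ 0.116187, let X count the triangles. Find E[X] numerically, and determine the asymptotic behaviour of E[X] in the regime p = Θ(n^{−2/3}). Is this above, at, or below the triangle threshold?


Number of potential triangles: C(202, 3) = 1353400.
Each occurs with probability p³ ≈ (0.116187)³ ≈ 1.56847368e-03.
By linearity: E[X] = C(202, 3)·p³ ≈ 1353400 · 1.56847368e-03 ≈ 2122.772277.
Since α = 2/3 < 1, p = c/n^{2/3} ≫ 1/n is above the triangle threshold p ~ 1/n. Asymptotically E[X] ~ (c³/6)·n^{3(1−α)} = (4³/6)·n^{1} → ∞; triangles are abundant w.h.p.

E[X] ≈ 2122.772277; in regime p = Θ(1/n^{2/3}) E[X] diverges (above the triangle threshold p ~ 1/n).


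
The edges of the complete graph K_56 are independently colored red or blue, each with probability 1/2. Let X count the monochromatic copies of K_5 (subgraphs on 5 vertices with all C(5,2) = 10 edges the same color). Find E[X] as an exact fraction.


Let X = Σ_S X_S over the C(56, 5) = 3819816 subsets S of size 5, where X_S = 1 if the K_5 on S is monochromatic.
For a fixed S, the K_5 on S has C(5, 2) = 10 edges. P[all 10 edges red] = (1/2)^10, and likewise for blue, so P[monochromatic] = 2·(1/2)^10 = 2^{1 − 10} = 1/512.
Summing: E[X] = C(56, 5) · 2^{1 − 10} = 3819816 · 1/512 = 477477/64.
Numerically: E[X] ≈ 7460.578.

E[X] = C(56,5)·2^(1−C(5,2)) = 477477/64 ≈ 7460.578.


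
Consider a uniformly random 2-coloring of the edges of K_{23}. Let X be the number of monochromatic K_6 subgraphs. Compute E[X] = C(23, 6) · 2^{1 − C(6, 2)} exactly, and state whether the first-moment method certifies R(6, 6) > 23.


E[X] = C(23, 6) · 2^{1 − 15} = 100947 · 2^{−14} = 100947/16384.
As a reduced fraction: E[X] = 100947/16384 ≈ 6.16132.
Is E[X] < 1? NO.
Since E[X] ≥ 1, the first-moment bound is inconclusive at n = 23; it does NOT by itself certify R(6, 6) > 23.

E[X] = 100947/16384 ≈ 6.16132; E[X] ≥ 1; first-moment method inconclusive here.


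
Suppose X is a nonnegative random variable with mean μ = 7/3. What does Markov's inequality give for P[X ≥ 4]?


μ = E[X] = 7/3, a = 4.
Markov: P[X ≥ 4] ≤ μ/a = (7/3)/4 = 7/12.
Numerically: ≈ 0.58333.
(Since a = 4 > μ = 2.33333, the bound 7/12 is < 1 and informative.)

P[X ≥ 4] ≤ 7/12 ≈ 0.58333.


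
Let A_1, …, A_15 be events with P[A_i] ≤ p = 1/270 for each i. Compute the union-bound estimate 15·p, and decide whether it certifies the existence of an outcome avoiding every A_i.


Union bound: P[∪_{i=1}^{15} A_i] ≤ Σ_i P[A_i] ≤ 15·p = 15·(1/270) = 1/18.
Numerically: 1/18 ≈ 0.055556.
Is 1/18 < 1? YES.
Since P[∪ A_i] ≤ 1/18 < 1, the complement has P[∩ A_i^c] ≥ 1 − 1/18 = 17/18 > 0, so some outcome avoids every A_i.

15·p = 1/18 ≈ 0.055556; existence CERTIFIED by the union bound.


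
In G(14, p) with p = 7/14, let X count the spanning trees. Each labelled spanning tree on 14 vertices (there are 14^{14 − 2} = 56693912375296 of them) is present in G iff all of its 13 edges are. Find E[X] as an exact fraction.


K_14 has 14^{14 − 2} = 56693912375296 labelled spanning trees.
For each such spanning tree H, let X_H = 1 if all 13 edges of H are present in G. Then P[X_H = 1] = p^{13} = (1/2)^{13} = 1/8192.
By linearity of expectation: E[X] = Σ_H E[X_H] = 56693912375296 · p^{13} = 56693912375296 · 1/8192 = 13841287201/2.
Numerically: E[X] ≈ 6.921e+09.

E[X] = 56693912375296 · (1/2)^{13} = 13841287201/2 ≈ 6.921e+09.


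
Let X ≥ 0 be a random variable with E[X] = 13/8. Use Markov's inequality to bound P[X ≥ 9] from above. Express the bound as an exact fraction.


μ = E[X] = 13/8, a = 9.
Markov: P[X ≥ 9] ≤ μ/a = (13/8)/9 = 13/72.
Numerically: ≈ 0.18056.
(Since a = 9 > μ = 1.62500, the bound 13/72 is < 1 and informative.)

P[X ≥ 9] ≤ 13/72 ≈ 0.18056.


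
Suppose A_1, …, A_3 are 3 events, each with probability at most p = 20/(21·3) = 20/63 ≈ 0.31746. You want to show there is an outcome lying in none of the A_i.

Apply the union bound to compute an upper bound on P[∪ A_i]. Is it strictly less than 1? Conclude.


Union bound: P[∪_{i=1}^{3} A_i] ≤ Σ_i P[A_i] ≤ 3·p = 3·(20/63) = 20/21.
Numerically: 20/21 ≈ 0.95238.
Is 20/21 < 1? YES.
Since P[∪ A_i] ≤ 20/21 < 1, the complement has P[∩ A_i^c] ≥ 1 − 20/21 = 1/21 > 0, so some outcome avoids every A_i.

3·p = 20/21 ≈ 0.95238; existence CERTIFIED by the union bound.


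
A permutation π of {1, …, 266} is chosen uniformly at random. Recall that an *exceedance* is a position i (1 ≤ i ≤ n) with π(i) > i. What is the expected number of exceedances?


Write X = Σ_{i=1}^{266} X_i, where X_i = 1_{π(i) > i}.
For each fixed i, π(i) is uniform over {1, …, 266} (marginal of a uniform permutation), so P[π(i) > i] = (n − i)/n. Summing: Σ_{i=1}^{266} (n − i)/n = (0 + 1 + … + 265)/266 = 266(266 − 1)/(2·266) = (266 − 1)/2.
Hence E[X] = Σ_{i=1}^{266} (266 − i)/266 = 265/2 ≈ 132.5000.

E[X] = 265/2 = 132.5000.


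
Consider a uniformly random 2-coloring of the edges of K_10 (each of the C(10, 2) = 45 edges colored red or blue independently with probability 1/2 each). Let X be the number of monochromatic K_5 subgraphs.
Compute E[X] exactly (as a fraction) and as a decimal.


Let X = Σ_S X_S over the C(10, 5) = 252 subsets S of size 5, where X_S = 1 if the K_5 on S is monochromatic.
For a fixed S, the K_5 on S has C(5, 2) = 10 edges. P[all 10 edges red] = (1/2)^10, and likewise for blue, so P[monochromatic] = 2·(1/2)^10 = 2^{1 − 10} = 1/512.
Summing: E[X] = C(10, 5) · 2^{1 − 10} = 252 · 1/512 = 63/128.
Numerically: E[X] ≈ 0.492.

E[X] = C(10,5)·2^(1−C(5,2)) = 63/128 ≈ 0.492.


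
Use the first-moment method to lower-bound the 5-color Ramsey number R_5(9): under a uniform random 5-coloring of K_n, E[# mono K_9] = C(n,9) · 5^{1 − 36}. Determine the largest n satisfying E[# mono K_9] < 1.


We need C(n, 9) · 5^{1 − 36} < 1, i.e. C(n, 9) < 5^{36 − 1} = 2910383045673370361328125.
Check values of n near the boundary:
  n = 2167: C(2167, 9) = 2855899084841489792706810; 2855899084841489792706810 < 2910383045673370361328125? YES
  n = 2168: C(2168, 9) = 2867804175977929537095120; 2867804175977929537095120 < 2910383045673370361328125? YES
  n = 2169: C(2169, 9) = 2879753360044504243499683; 2879753360044504243499683 < 2910383045673370361328125? YES
  n = 2170: C(2170, 9) = 2891746779868845075610510; 2891746779868845075610510 < 2910383045673370361328125? YES
  n = 2171: C(2171, 9) = 2903784578674959601827205; 2903784578674959601827205 < 2910383045673370361328125? YES
  n = 2172: C(2172, 9) = 2915866900084148060642020; 2915866900084148060642020 < 2910383045673370361328125? NO
  n = 2173: C(2173, 9) = 2927993888115921319674265; 2927993888115921319674265 < 2910383045673370361328125? NO
The largest n with C(n, 9) < 2910383045673370361328125 is n = 2171 (where E[X] = 580756915734991920365441/582076609134674072265625 ≈ 0.9977328). Hence R_5(9) > 2171, i.e. R_5(9) ≥ 2172.

Largest n = 2171; hence R_5(9) > 2171.


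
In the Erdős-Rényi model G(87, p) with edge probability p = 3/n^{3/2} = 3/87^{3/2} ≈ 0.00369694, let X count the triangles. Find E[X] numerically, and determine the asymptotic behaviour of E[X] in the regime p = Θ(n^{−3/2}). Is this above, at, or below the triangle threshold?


Number of potential triangles: C(87, 3) = 105995.
Each occurs with probability p³ ≈ (0.00369694)³ ≈ 5.05274205e-08.
By linearity: E[X] = C(87, 3)·p³ ≈ 105995 · 5.05274205e-08 ≈ 0.005356.
Since α = 3/2 > 1, p = c/n^{3/2} = o(1/n) is below the triangle threshold p ~ 1/n. Asymptotically E[X] ~ (c³/6)·n^{3(1−α)} = (3³/6)·n^{-1.5} → 0, so by Markov's inequality G has no triangles w.h.p.

E[X] ≈ 0.005356; in regime p = Θ(1/n^{3/2}) E[X] tends to 0 (below the triangle threshold p ~ 1/n).


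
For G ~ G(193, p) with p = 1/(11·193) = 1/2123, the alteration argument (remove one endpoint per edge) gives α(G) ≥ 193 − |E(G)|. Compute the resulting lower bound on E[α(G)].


E[|E(G)|] = C(193, 2)·p = 18528 · (1/2123) = 96/11.
E[α(G)] ≥ n − E[|E(G)|] = 193 − 96/11 = 2027/11.
Numerically: ≈ 184.27273.
(This is only a lower bound; the true E[α(G)] may be larger.)

E[α(G)] ≥ 2027/11 ≈ 184.27273.


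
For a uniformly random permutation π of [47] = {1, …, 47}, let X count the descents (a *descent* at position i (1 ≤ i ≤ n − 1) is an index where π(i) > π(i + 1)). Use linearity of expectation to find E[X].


Write X = Σ X_I over i = 1, …, 46, with X_I the indicator of one descent.
There are 46 indicators.
For each fixed i, the pair (π(i), π(i+1)) is a uniformly random ordered pair of distinct values from {1, …, 47}; by symmetry P[π(i) > π(i+1)] = 1/2.
By linearity: E[X] = 46 · (1/2) = (47 − 1) · (1/2) = 23 ≈ 23.000.

E[X] = 23 = 23.000.


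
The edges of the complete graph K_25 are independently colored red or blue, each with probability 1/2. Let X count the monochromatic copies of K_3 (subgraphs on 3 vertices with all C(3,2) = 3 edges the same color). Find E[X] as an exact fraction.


Let X = Σ_S X_S over the C(25, 3) = 2300 subsets S of size 3, where X_S = 1 if the K_3 on S is monochromatic.
For a fixed S, the K_3 on S has C(3, 2) = 3 edges. P[all 3 edges red] = (1/2)^3, and likewise for blue, so P[monochromatic] = 2·(1/2)^3 = 2^{1 − 3} = 1/4.
By linearity of expectation: E[X] = C(25, 3) · 2^{1 − 3} = 2300 · 1/4 = 575.
Numerically: E[X] ≈ 575.00000.

E[X] = C(25,3)·2^(1−C(3,2)) = 575 ≈ 575.00000.


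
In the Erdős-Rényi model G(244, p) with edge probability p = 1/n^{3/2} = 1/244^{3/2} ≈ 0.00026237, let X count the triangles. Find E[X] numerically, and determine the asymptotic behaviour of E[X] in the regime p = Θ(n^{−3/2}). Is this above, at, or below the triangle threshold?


Number of potential triangles: C(244, 3) = 2391444.
Each occurs with probability p³ ≈ (0.00026237)³ ≈ 1.8061166e-11.
By linearity: E[X] = C(244, 3)·p³ ≈ 2391444 · 1.8061166e-11 ≈ 0.00004.
Since α = 3/2 > 1, p = c/n^{3/2} = o(1/n) is below the triangle threshold p ~ 1/n. Asymptotically E[X] ~ (c³/6)·n^{3(1−α)} = (1³/6)·n^{-1.5} → 0, so by Markov's inequality G has no triangles w.h.p.

E[X] ≈ 0.00004; in regime p = Θ(1/n^{3/2}) E[X] tends to 0 (below the triangle threshold p ~ 1/n).


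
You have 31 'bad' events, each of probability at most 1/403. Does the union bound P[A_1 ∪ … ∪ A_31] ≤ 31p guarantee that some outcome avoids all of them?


Union bound: P[∪_{i=1}^{31} A_i] ≤ Σ_i P[A_i] ≤ 31·p = 31·(1/403) = 1/13.
Numerically: 1/13 ≈ 0.0769.
Is 1/13 < 1? YES.
Since P[∪ A_i] ≤ 1/13 < 1, the complement has P[∩ A_i^c] ≥ 1 − 1/13 = 12/13 > 0, so some outcome avoids every A_i.

31·p = 1/13 ≈ 0.0769; existence CERTIFIED by the union bound.


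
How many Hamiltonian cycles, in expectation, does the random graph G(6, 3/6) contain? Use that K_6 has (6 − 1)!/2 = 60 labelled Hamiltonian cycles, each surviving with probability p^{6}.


K_6 has (6 − 1)!/2 = 60 labelled Hamiltonian cycles.
For each such Hamiltonian cycle H, let X_H = 1 if all 6 edges of H are present in G. Then P[X_H = 1] = p^{6} = (1/2)^{6} = 1/64.
By linearity: E[X] = Σ_H E[X_H] = 60 · p^{6} = 60 · 1/64 = 15/16.
Numerically: E[X] ≈ 0.9375.

E[X] = 60 · (1/2)^{6} = 15/16 ≈ 0.9375.


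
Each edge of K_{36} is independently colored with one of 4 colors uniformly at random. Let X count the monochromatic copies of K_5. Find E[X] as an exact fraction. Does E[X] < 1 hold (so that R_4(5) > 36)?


E[X] = C(36, 5) · 4^{1 − 10} = 376992 · 4^{−9} = 376992/262144.
As a reduced fraction: E[X] = 11781/8192 ≈ 1.438110.
Is E[X] < 1? NO.
Since E[X] ≥ 1, the first-moment bound is inconclusive at n = 36; it does NOT by itself certify R_4(5) > 36.

E[X] = 11781/8192 ≈ 1.438110; E[X] ≥ 1; first-moment method inconclusive here.


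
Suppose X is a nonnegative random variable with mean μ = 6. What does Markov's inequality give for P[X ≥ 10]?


μ = E[X] = 6, a = 10.
Markov: P[X ≥ 10] ≤ μ/a = (6)/10 = 3/5.
Numerically: ≈ 0.600000.
(Since a = 10 > μ = 6.000000, the bound 3/5 is < 1 and informative.)

P[X ≥ 10] ≤ 3/5 ≈ 0.600000.


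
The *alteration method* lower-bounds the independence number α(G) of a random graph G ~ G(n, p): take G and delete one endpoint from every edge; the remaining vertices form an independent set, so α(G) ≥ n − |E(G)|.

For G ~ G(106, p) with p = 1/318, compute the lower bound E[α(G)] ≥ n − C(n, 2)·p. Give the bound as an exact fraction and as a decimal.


E[|E(G)|] = C(106, 2)·p = 5565 · (1/318) = 35/2.
E[α(G)] ≥ n − E[|E(G)|] = 106 − 35/2 = 177/2.
Numerically: ≈ 88.50000.
(This is only a lower bound; the true E[α(G)] may be larger.)

E[α(G)] ≥ 177/2 ≈ 88.50000.


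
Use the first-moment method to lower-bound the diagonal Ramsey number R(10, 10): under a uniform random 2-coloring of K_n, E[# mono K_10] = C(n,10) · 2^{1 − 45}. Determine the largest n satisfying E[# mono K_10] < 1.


We need C(n, 10) · 2^{1 − 45} < 1, i.e. C(n, 10) < 2^{45 − 1} = 17592186044416.
Check values of n near the boundary:
  n = 94: C(94, 10) = 9041256841903; 9041256841903 < 17592186044416? YES
  n = 95: C(95, 10) = 10104934117421; 10104934117421 < 17592186044416? YES
  n = 96: C(96, 10) = 11279926456656; 11279926456656 < 17592186044416? YES
  n = 97: C(97, 10) = 12576469727536; 12576469727536 < 17592186044416? YES
  n = 98: C(98, 10) = 14005614014756; 14005614014756 < 17592186044416? YES
  n = 99: C(99, 10) = 15579278510796; 15579278510796 < 17592186044416? YES
  n = 100: C(100, 10) = 17310309456440; 17310309456440 < 17592186044416? YES
  n = 101: C(101, 10) = 19212541264840; 19212541264840 < 17592186044416? NO
  n = 102: C(102, 10) = 21300860967540; 21300860967540 < 17592186044416? NO
  n = 103: C(103, 10) = 23591276125340; 23591276125340 < 17592186044416? NO
The largest n with C(n, 10) < 17592186044416 is n = 100 (where E[X] = 2163788682055/2199023255552 ≈ 0.9840). Hence R(10, 10) > 100, i.e. R(10, 10) ≥ 101.

Largest n = 100; hence R(10, 10) > 100.
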